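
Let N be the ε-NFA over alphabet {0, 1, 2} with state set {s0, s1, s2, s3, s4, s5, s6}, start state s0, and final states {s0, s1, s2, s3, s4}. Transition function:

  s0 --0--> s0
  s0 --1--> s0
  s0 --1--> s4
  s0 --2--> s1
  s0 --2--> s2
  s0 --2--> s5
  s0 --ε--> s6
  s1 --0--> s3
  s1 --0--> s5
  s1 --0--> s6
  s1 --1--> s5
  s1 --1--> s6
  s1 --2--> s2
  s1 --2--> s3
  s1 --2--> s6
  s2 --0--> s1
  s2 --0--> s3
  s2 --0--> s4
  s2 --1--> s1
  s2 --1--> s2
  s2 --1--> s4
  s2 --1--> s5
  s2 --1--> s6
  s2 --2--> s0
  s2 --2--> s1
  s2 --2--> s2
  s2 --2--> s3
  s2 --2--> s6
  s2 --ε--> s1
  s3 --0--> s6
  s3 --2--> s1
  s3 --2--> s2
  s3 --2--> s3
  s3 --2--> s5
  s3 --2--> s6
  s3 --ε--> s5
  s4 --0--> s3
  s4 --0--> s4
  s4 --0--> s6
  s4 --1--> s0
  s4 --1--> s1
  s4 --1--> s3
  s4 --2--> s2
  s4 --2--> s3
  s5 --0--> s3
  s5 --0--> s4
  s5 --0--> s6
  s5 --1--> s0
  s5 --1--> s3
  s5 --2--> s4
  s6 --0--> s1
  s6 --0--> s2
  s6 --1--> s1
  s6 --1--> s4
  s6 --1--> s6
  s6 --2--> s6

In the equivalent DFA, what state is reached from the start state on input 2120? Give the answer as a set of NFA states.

Start: {s0, s6}.
δ(s0,2) = {s1, s2, s5}; δ(s6,2) = {s6}.
Union: {s1, s2, s5, s6}.
After 2: {s1, s2, s5, s6}.
δ(s1,1) = {s5, s6}; δ(s2,1) = {s1, s2, s4, s5, s6}; δ(s5,1) = {s0, s3}; δ(s6,1) = {s1, s4, s6}.
Union: {s0, s1, s2, s3, s4, s5, s6}.
After 1: {s0, s1, s2, s3, s4, s5, s6}.
δ(s0,2) = {s1, s2, s5}; δ(s1,2) = {s2, s3, s6}; δ(s2,2) = {s0, s1, s2, s3, s6}; δ(s3,2) = {s1, s2, s3, s5, s6}; δ(s4,2) = {s2, s3}; δ(s5,2) = {s4}; δ(s6,2) = {s6}.
Union: {s0, s1, s2, s3, s4, s5, s6}.
After 2: {s0, s1, s2, s3, s4, s5, s6}.
δ(s0,0) = {s0}; δ(s1,0) = {s3, s5, s6}; δ(s2,0) = {s1, s3, s4}; δ(s3,0) = {s6}; δ(s4,0) = {s3, s4, s6}; δ(s5,0) = {s3, s4, s6}; δ(s6,0) = {s1, s2}.
Union: {s0, s1, s2, s3, s4, s5, s6}.
After 0: {s0, s1, s2, s3, s4, s5, s6}.

{s0, s1, s2, s3, s4, s5, s6}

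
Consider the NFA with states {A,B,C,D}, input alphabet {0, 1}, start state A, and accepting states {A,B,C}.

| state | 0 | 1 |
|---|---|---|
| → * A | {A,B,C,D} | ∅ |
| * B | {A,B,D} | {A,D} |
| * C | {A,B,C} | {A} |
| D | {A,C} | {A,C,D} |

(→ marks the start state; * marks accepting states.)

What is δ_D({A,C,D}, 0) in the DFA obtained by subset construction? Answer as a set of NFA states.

δ(A,0) = {A,B,C,D}; δ(C,0) = {A,B,C}; δ(D,0) = {A,C}.
Union: {A,B,C,D}.

{A,B,C,D}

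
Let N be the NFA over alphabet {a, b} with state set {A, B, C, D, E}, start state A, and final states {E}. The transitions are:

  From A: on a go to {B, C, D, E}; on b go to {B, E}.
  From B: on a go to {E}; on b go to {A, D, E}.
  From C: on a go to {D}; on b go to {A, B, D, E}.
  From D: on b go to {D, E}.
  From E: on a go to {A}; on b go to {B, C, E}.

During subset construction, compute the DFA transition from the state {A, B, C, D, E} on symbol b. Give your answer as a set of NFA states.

δ(A,b) = {B, E}; δ(B,b) = {A, D, E}; δ(C,b) = {A, B, D, E}; δ(D,b) = {D, E}; δ(E,b) = {B, C, E}.
Union: {A, B, C, D, E}.

{A, B, C, D, E}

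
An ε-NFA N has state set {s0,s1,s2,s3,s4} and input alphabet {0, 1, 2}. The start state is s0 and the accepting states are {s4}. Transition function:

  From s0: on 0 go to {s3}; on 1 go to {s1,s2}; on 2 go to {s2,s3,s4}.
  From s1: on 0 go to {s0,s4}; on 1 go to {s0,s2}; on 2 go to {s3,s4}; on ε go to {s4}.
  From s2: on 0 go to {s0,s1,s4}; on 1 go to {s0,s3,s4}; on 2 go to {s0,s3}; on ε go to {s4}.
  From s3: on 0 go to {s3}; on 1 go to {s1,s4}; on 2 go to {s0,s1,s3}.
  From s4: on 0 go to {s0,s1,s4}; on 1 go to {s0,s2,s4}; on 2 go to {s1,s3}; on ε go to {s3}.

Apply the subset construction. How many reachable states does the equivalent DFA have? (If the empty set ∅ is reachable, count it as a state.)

7

Start state of the DFA: {s0} (ε-closure of the NFA start).
{s0} --0--> {s3}  [new]
{s0} --1--> {s1,s2,s3,s4}  [new]
{s0} --2--> {s2,s3,s4}  [new]
{s3} --0--> {s3}  [seen]
{s3} --1--> {s1,s3,s4}  [new]
{s3} --2--> {s0,s1,s3,s4}  [new]
{s1,s2,s3,s4} --0--> {s0,s1,s3,s4}  [seen]
{s1,s2,s3,s4} --1--> {s0,s1,s2,s3,s4}  [new]
{s1,s2,s3,s4} --2--> {s0,s1,s3,s4}  [seen]
{s2,s3,s4} --0--> {s0,s1,s3,s4}  [seen]
{s2,s3,s4} --1--> {s0,s1,s2,s3,s4}  [seen]
{s2,s3,s4} --2--> {s0,s1,s3,s4}  [seen]
{s1,s3,s4} --0--> {s0,s1,s3,s4}  [seen]
{s1,s3,s4} --1--> {s0,s1,s2,s3,s4}  [seen]
{s1,s3,s4} --2--> {s0,s1,s3,s4}  [seen]
{s0,s1,s3,s4} --0--> {s0,s1,s3,s4}  [seen]
{s0,s1,s3,s4} --1--> {s0,s1,s2,s3,s4}  [seen]
{s0,s1,s3,s4} --2--> {s0,s1,s2,s3,s4}  [seen]
{s0,s1,s2,s3,s4} --0--> {s0,s1,s3,s4}  [seen]
{s0,s1,s2,s3,s4} --1--> {s0,s1,s2,s3,s4}  [seen]
{s0,s1,s2,s3,s4} --2--> {s0,s1,s2,s3,s4}  [seen]
Reachable DFA states: {s0}, {s3}, {s1,s2,s3,s4}, {s2,s3,s4}, {s1,s3,s4}, {s0,s1,s3,s4}, {s0,s1,s2,s3,s4}.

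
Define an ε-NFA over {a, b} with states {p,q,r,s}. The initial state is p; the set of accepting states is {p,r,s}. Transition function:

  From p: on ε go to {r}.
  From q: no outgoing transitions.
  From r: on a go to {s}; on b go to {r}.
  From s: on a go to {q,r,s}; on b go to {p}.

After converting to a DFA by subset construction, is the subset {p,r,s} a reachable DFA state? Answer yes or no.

Start state of the DFA: {p,r} (ε-closure of the NFA start).
{p,r} --a--> {s}  [new]
{p,r} --b--> {r}  [new]
{s} --a--> {q,r,s}  [new]
{s} --b--> {p,r}  [seen]
{r} --a--> {s}  [seen]
{r} --b--> {r}  [seen]
{q,r,s} --a--> {q,r,s}  [seen]
{q,r,s} --b--> {p,r}  [seen]
Reachable DFA states: {p,r}, {s}, {r}, {q,r,s}.
{p,r,s} is not among them.

no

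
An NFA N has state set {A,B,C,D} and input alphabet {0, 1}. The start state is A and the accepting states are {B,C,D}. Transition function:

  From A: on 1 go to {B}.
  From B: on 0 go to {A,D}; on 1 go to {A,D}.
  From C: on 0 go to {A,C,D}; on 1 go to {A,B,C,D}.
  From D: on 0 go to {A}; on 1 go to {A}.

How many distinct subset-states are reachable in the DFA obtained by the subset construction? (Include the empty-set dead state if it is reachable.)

6

Start state of the DFA: {A}.
{A} --0--> ∅  [new]
{A} --1--> {B}  [new]
∅ --0--> ∅  [seen]
∅ --1--> ∅  [seen]
{B} --0--> {A,D}  [new]
{B} --1--> {A,D}  [seen]
{A,D} --0--> {A}  [seen]
{A,D} --1--> {A,B}  [new]
{A,B} --0--> {A,D}  [seen]
{A,B} --1--> {A,B,D}  [new]
{A,B,D} --0--> {A,D}  [seen]
{A,B,D} --1--> {A,B,D}  [seen]
Reachable DFA states: {A}, ∅, {B}, {A,D}, {A,B}, {A,B,D}.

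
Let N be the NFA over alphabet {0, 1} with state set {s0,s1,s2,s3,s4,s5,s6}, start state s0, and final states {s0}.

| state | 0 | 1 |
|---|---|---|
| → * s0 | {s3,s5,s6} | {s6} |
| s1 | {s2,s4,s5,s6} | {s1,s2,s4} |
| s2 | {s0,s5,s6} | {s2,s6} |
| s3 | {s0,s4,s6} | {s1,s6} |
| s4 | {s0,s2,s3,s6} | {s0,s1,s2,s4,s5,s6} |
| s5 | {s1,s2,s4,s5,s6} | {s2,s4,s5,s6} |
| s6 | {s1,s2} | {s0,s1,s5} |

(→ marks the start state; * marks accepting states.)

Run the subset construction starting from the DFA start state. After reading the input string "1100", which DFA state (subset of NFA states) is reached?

{s0,s1,s2,s3,s4,s5,s6}

Start: {s0}.
δ(s0,1) = {s6}.
Union: {s6}.
After 1: {s6}.
δ(s6,1) = {s0,s1,s5}.
Union: {s0,s1,s5}.
After 1: {s0,s1,s5}.
δ(s0,0) = {s3,s5,s6}; δ(s1,0) = {s2,s4,s5,s6}; δ(s5,0) = {s1,s2,s4,s5,s6}.
Union: {s1,s2,s3,s4,s5,s6}.
After 0: {s1,s2,s3,s4,s5,s6}.
δ(s1,0) = {s2,s4,s5,s6}; δ(s2,0) = {s0,s5,s6}; δ(s3,0) = {s0,s4,s6}; δ(s4,0) = {s0,s2,s3,s6}; δ(s5,0) = {s1,s2,s4,s5,s6}; δ(s6,0) = {s1,s2}.
Union: {s0,s1,s2,s3,s4,s5,s6}.
After 0: {s0,s1,s2,s3,s4,s5,s6}.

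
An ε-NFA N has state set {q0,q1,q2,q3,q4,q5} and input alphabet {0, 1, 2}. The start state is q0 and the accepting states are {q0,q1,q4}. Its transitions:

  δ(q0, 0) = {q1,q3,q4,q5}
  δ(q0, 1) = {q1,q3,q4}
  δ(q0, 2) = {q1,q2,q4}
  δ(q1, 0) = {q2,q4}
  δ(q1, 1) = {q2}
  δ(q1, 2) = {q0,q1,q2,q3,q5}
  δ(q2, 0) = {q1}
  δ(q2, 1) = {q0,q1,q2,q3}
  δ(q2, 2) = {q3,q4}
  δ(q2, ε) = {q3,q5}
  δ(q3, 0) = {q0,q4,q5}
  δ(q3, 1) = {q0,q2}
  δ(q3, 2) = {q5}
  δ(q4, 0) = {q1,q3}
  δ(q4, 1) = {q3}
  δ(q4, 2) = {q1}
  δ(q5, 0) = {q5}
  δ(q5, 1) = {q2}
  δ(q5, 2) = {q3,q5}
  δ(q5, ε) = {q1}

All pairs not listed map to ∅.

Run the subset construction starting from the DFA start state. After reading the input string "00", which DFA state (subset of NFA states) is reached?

{q0,q1,q2,q3,q4,q5}

Start: {q0}.
δ(q0,0) = {q1,q3,q4,q5}.
Union: {q1,q3,q4,q5}.
After 0: {q1,q3,q4,q5}.
δ(q1,0) = {q2,q4}; δ(q3,0) = {q0,q4,q5}; δ(q4,0) = {q1,q3}; δ(q5,0) = {q5}.
Union: {q0,q1,q2,q3,q4,q5}.
After 0: {q0,q1,q2,q3,q4,q5}.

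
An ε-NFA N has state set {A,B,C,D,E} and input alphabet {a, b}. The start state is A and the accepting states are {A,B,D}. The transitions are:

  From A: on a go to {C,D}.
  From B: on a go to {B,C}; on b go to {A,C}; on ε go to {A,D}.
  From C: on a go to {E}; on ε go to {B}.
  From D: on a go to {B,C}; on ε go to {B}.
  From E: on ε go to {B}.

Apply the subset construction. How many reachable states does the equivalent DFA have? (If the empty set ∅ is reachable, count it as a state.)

4

Start state of the DFA: {A} (ε-closure of the NFA start).
{A} --a--> {A,B,C,D}  [new]
{A} --b--> ∅  [new]
{A,B,C,D} --a--> {A,B,C,D,E}  [new]
{A,B,C,D} --b--> {A,B,C,D}  [seen]
∅ --a--> ∅  [seen]
∅ --b--> ∅  [seen]
{A,B,C,D,E} --a--> {A,B,C,D,E}  [seen]
{A,B,C,D,E} --b--> {A,B,C,D}  [seen]
Reachable DFA states: {A}, {A,B,C,D}, ∅, {A,B,C,D,E}.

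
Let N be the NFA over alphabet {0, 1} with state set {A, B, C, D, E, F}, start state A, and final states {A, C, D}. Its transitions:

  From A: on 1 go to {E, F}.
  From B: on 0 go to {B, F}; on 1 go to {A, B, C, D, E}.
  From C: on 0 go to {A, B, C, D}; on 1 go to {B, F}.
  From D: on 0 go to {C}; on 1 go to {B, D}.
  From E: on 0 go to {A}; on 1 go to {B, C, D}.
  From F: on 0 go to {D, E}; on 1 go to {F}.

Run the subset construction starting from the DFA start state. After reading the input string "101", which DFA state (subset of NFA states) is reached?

Start: {A}.
δ(A,1) = {E, F}.
Union: {E, F}.
After 1: {E, F}.
δ(E,0) = {A}; δ(F,0) = {D, E}.
Union: {A, D, E}.
After 0: {A, D, E}.
δ(A,1) = {E, F}; δ(D,1) = {B, D}; δ(E,1) = {B, C, D}.
Union: {B, C, D, E, F}.
After 1: {B, C, D, E, F}.

{B, C, D, E, F}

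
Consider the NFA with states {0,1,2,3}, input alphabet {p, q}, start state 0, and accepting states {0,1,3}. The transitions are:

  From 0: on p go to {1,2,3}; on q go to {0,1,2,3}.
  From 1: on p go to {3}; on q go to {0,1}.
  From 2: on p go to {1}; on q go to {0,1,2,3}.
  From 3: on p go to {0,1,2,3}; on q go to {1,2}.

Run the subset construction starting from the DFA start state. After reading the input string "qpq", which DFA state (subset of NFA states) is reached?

{0,1,2,3}

Start: {0}.
δ(0,q) = {0,1,2,3}.
Union: {0,1,2,3}.
After q: {0,1,2,3}.
δ(0,p) = {1,2,3}; δ(1,p) = {3}; δ(2,p) = {1}; δ(3,p) = {0,1,2,3}.
Union: {0,1,2,3}.
After p: {0,1,2,3}.
δ(0,q) = {0,1,2,3}; δ(1,q) = {0,1}; δ(2,q) = {0,1,2,3}; δ(3,q) = {1,2}.
Union: {0,1,2,3}.
After q: {0,1,2,3}.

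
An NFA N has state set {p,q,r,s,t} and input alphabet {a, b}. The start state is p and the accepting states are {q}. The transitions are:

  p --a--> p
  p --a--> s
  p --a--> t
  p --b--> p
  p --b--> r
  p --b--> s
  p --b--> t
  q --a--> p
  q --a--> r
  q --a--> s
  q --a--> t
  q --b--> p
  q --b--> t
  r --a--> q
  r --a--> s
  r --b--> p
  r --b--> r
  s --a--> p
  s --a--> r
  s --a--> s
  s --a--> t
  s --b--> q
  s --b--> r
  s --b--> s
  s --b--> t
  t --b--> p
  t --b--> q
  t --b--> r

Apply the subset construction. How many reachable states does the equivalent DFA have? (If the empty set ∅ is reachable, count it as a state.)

4

Start state of the DFA: {p}.
{p} --a--> {p,s,t}  [new]
{p} --b--> {p,r,s,t}  [new]
{p,s,t} --a--> {p,r,s,t}  [seen]
{p,s,t} --b--> {p,q,r,s,t}  [new]
{p,r,s,t} --a--> {p,q,r,s,t}  [seen]
{p,r,s,t} --b--> {p,q,r,s,t}  [seen]
{p,q,r,s,t} --a--> {p,q,r,s,t}  [seen]
{p,q,r,s,t} --b--> {p,q,r,s,t}  [seen]
Reachable DFA states: {p}, {p,s,t}, {p,r,s,t}, {p,q,r,s,t}.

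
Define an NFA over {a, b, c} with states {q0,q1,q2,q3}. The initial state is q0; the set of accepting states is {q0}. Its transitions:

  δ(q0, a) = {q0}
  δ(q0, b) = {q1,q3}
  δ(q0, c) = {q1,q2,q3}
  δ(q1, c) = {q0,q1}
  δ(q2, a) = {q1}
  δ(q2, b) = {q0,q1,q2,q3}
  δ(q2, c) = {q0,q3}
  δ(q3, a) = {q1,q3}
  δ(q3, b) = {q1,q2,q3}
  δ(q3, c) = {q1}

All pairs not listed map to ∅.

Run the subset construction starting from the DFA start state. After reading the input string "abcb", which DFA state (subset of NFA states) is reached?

Start: {q0}.
δ(q0,a) = {q0}.
Union: {q0}.
After a: {q0}.
δ(q0,b) = {q1,q3}.
Union: {q1,q3}.
After b: {q1,q3}.
δ(q1,c) = {q0,q1}; δ(q3,c) = {q1}.
Union: {q0,q1}.
After c: {q0,q1}.
δ(q0,b) = {q1,q3}; δ(q1,b) = ∅.
Union: {q1,q3}.
After b: {q1,q3}.

{q1,q3}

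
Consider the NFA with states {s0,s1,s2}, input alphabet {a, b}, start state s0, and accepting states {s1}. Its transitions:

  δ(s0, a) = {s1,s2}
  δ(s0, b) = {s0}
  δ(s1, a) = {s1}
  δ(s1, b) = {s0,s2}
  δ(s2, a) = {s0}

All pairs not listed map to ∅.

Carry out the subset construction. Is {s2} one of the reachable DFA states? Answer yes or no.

no

Start state of the DFA: {s0}.
{s0} --a--> {s1,s2}  [new]
{s0} --b--> {s0}  [seen]
{s1,s2} --a--> {s0,s1}  [new]
{s1,s2} --b--> {s0,s2}  [new]
{s0,s1} --a--> {s1,s2}  [seen]
{s0,s1} --b--> {s0,s2}  [seen]
{s0,s2} --a--> {s0,s1,s2}  [new]
{s0,s2} --b--> {s0}  [seen]
{s0,s1,s2} --a--> {s0,s1,s2}  [seen]
{s0,s1,s2} --b--> {s0,s2}  [seen]
Reachable DFA states: {s0}, {s1,s2}, {s0,s1}, {s0,s2}, {s0,s1,s2}.
{s2} is not among them.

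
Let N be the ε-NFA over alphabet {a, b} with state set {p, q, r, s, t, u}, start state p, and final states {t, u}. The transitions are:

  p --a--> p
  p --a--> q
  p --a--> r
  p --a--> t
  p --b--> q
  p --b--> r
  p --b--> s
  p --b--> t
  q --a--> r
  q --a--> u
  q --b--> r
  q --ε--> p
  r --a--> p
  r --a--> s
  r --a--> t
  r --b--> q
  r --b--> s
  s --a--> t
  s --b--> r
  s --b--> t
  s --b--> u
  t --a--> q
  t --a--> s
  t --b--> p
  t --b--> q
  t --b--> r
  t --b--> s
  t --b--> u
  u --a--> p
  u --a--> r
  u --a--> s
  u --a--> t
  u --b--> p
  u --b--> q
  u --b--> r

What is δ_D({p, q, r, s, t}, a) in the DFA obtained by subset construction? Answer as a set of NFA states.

δ(p,a) = {p, q, r, t}; δ(q,a) = {r, u}; δ(r,a) = {p, s, t}; δ(s,a) = {t}; δ(t,a) = {q, s}.
Union: {p, q, r, s, t, u}.

{p, q, r, s, t, u}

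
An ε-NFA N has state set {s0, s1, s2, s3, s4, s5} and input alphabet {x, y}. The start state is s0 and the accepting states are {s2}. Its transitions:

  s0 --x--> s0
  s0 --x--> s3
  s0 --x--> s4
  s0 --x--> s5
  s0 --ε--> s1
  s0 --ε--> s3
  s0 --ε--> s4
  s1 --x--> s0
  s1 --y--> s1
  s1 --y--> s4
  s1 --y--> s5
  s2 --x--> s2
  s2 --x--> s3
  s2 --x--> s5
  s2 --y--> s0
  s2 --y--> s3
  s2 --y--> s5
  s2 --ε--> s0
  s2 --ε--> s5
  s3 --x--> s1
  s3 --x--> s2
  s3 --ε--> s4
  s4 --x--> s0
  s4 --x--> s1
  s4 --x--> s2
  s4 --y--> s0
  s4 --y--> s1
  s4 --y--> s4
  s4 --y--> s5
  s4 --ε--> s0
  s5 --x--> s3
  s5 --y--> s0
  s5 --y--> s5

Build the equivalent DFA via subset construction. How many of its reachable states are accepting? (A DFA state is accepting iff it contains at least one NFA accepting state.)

Start state of the DFA: {s0, s1, s3, s4} (ε-closure of the NFA start).
{s0, s1, s3, s4} --x--> {s0, s1, s2, s3, s4, s5}  [new]
{s0, s1, s3, s4} --y--> {s0, s1, s3, s4, s5}  [new]
{s0, s1, s2, s3, s4, s5} --x--> {s0, s1, s2, s3, s4, s5}  [seen]
{s0, s1, s2, s3, s4, s5} --y--> {s0, s1, s3, s4, s5}  [seen]
{s0, s1, s3, s4, s5} --x--> {s0, s1, s2, s3, s4, s5}  [seen]
{s0, s1, s3, s4, s5} --y--> {s0, s1, s3, s4, s5}  [seen]
Reachable DFA states: {s0, s1, s3, s4}, {s0, s1, s2, s3, s4, s5}, {s0, s1, s3, s4, s5}.
Accepting DFA states (contain an NFA accepting state): {s0, s1, s2, s3, s4, s5}.

1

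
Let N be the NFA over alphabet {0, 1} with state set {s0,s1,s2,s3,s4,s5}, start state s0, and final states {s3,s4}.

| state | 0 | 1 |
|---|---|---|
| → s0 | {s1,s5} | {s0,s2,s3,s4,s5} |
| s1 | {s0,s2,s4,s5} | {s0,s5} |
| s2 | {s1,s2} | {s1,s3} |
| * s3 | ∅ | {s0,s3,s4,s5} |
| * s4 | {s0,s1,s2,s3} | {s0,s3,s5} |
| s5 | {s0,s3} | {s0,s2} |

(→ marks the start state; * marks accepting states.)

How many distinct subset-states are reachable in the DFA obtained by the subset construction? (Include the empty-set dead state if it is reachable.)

Start state of the DFA: {s0}.
{s0} --0--> {s1,s5}  [new]
{s0} --1--> {s0,s2,s3,s4,s5}  [new]
{s1,s5} --0--> {s0,s2,s3,s4,s5}  [seen]
{s1,s5} --1--> {s0,s2,s5}  [new]
{s0,s2,s3,s4,s5} --0--> {s0,s1,s2,s3,s5}  [new]
{s0,s2,s3,s4,s5} --1--> {s0,s1,s2,s3,s4,s5}  [new]
{s0,s2,s5} --0--> {s0,s1,s2,s3,s5}  [seen]
{s0,s2,s5} --1--> {s0,s1,s2,s3,s4,s5}  [seen]
{s0,s1,s2,s3,s5} --0--> {s0,s1,s2,s3,s4,s5}  [seen]
{s0,s1,s2,s3,s5} --1--> {s0,s1,s2,s3,s4,s5}  [seen]
{s0,s1,s2,s3,s4,s5} --0--> {s0,s1,s2,s3,s4,s5}  [seen]
{s0,s1,s2,s3,s4,s5} --1--> {s0,s1,s2,s3,s4,s5}  [seen]
Reachable DFA states: {s0}, {s1,s5}, {s0,s2,s3,s4,s5}, {s0,s2,s5}, {s0,s1,s2,s3,s5}, {s0,s1,s2,s3,s4,s5}.

6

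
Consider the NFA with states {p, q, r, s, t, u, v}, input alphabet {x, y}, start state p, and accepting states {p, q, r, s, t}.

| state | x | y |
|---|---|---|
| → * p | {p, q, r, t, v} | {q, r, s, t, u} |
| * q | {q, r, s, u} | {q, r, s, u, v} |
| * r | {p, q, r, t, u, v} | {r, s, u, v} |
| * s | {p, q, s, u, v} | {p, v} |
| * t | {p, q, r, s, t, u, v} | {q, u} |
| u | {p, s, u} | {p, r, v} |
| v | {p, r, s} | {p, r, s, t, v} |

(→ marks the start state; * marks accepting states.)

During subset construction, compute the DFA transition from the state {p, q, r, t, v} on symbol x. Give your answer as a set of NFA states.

δ(p,x) = {p, q, r, t, v}; δ(q,x) = {q, r, s, u}; δ(r,x) = {p, q, r, t, u, v}; δ(t,x) = {p, q, r, s, t, u, v}; δ(v,x) = {p, r, s}.
Union: {p, q, r, s, t, u, v}.

{p, q, r, s, t, u, v}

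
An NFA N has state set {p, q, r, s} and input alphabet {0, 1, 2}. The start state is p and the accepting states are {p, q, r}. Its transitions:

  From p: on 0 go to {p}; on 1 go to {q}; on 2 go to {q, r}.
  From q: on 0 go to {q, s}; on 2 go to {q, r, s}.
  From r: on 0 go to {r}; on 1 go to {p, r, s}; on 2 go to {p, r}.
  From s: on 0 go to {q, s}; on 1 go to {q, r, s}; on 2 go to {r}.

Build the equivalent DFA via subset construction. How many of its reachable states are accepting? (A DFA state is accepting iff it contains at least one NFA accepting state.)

Start state of the DFA: {p}.
{p} --0--> {p}  [seen]
{p} --1--> {q}  [new]
{p} --2--> {q, r}  [new]
{q} --0--> {q, s}  [new]
{q} --1--> ∅  [new]
{q} --2--> {q, r, s}  [new]
{q, r} --0--> {q, r, s}  [seen]
{q, r} --1--> {p, r, s}  [new]
{q, r} --2--> {p, q, r, s}  [new]
{q, s} --0--> {q, s}  [seen]
{q, s} --1--> {q, r, s}  [seen]
{q, s} --2--> {q, r, s}  [seen]
∅ --0--> ∅  [seen]
∅ --1--> ∅  [seen]
∅ --2--> ∅  [seen]
{q, r, s} --0--> {q, r, s}  [seen]
{q, r, s} --1--> {p, q, r, s}  [seen]
{q, r, s} --2--> {p, q, r, s}  [seen]
{p, r, s} --0--> {p, q, r, s}  [seen]
{p, r, s} --1--> {p, q, r, s}  [seen]
{p, r, s} --2--> {p, q, r}  [new]
{p, q, r, s} --0--> {p, q, r, s}  [seen]
{p, q, r, s} --1--> {p, q, r, s}  [seen]
{p, q, r, s} --2--> {p, q, r, s}  [seen]
{p, q, r} --0--> {p, q, r, s}  [seen]
{p, q, r} --1--> {p, q, r, s}  [seen]
{p, q, r} --2--> {p, q, r, s}  [seen]
Reachable DFA states: {p}, {q}, {q, r}, {q, s}, ∅, {q, r, s}, {p, r, s}, {p, q, r, s}, {p, q, r}.
Accepting DFA states (contain an NFA accepting state): {p}, {q}, {q, r}, {q, s}, {q, r, s}, {p, r, s}, {p, q, r, s}, {p, q, r}.

8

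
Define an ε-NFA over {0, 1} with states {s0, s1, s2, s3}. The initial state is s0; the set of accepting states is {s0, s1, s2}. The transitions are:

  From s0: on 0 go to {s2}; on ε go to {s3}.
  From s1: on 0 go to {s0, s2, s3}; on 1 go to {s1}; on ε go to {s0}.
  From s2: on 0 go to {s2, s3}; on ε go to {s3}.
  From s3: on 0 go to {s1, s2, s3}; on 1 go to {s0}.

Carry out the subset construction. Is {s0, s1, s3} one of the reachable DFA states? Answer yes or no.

Start state of the DFA: {s0, s3} (ε-closure of the NFA start).
{s0, s3} --0--> {s0, s1, s2, s3}  [new]
{s0, s3} --1--> {s0, s3}  [seen]
{s0, s1, s2, s3} --0--> {s0, s1, s2, s3}  [seen]
{s0, s1, s2, s3} --1--> {s0, s1, s3}  [new]
{s0, s1, s3} --0--> {s0, s1, s2, s3}  [seen]
{s0, s1, s3} --1--> {s0, s1, s3}  [seen]
Reachable DFA states: {s0, s3}, {s0, s1, s2, s3}, {s0, s1, s3}.
{s0, s1, s3} is among them.

yes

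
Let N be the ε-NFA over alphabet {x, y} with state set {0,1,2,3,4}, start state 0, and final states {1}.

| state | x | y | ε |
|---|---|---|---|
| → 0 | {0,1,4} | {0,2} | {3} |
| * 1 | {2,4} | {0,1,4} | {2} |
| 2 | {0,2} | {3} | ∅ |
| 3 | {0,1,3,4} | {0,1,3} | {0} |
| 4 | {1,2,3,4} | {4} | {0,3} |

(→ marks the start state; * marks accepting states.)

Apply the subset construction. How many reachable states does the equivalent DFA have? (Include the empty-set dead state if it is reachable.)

3

Start state of the DFA: {0,3} (ε-closure of the NFA start).
{0,3} --x--> {0,1,2,3,4}  [new]
{0,3} --y--> {0,1,2,3}  [new]
{0,1,2,3,4} --x--> {0,1,2,3,4}  [seen]
{0,1,2,3,4} --y--> {0,1,2,3,4}  [seen]
{0,1,2,3} --x--> {0,1,2,3,4}  [seen]
{0,1,2,3} --y--> {0,1,2,3,4}  [seen]
Reachable DFA states: {0,3}, {0,1,2,3,4}, {0,1,2,3}.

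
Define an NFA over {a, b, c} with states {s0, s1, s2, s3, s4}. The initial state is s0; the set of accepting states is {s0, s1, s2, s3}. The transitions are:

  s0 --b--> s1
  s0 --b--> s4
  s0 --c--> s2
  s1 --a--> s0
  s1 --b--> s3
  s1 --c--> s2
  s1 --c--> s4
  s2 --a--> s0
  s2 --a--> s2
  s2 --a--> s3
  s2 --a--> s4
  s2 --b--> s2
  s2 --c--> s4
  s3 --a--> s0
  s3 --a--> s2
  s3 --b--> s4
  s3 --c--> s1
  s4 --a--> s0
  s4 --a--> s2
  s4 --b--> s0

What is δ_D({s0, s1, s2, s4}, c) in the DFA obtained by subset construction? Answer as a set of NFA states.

{s2, s4}

δ(s0,c) = {s2}; δ(s1,c) = {s2, s4}; δ(s2,c) = {s4}; δ(s4,c) = ∅.
Union: {s2, s4}.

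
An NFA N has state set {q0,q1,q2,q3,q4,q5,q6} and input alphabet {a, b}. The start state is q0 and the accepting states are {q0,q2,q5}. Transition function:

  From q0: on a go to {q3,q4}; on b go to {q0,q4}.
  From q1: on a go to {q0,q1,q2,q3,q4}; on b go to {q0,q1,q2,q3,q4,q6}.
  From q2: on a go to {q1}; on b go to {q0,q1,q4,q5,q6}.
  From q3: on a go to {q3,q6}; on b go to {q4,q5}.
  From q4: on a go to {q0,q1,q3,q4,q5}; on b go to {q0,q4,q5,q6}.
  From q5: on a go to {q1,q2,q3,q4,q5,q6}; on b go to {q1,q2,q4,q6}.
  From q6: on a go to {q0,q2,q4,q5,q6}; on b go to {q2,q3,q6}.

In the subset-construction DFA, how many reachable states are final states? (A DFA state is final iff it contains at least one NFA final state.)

6

Start state of the DFA: {q0}.
{q0} --a--> {q3,q4}  [new]
{q0} --b--> {q0,q4}  [new]
{q3,q4} --a--> {q0,q1,q3,q4,q5,q6}  [new]
{q3,q4} --b--> {q0,q4,q5,q6}  [new]
{q0,q4} --a--> {q0,q1,q3,q4,q5}  [new]
{q0,q4} --b--> {q0,q4,q5,q6}  [seen]
{q0,q1,q3,q4,q5,q6} --a--> {q0,q1,q2,q3,q4,q5,q6}  [new]
{q0,q1,q3,q4,q5,q6} --b--> {q0,q1,q2,q3,q4,q5,q6}  [seen]
{q0,q4,q5,q6} --a--> {q0,q1,q2,q3,q4,q5,q6}  [seen]
{q0,q4,q5,q6} --b--> {q0,q1,q2,q3,q4,q5,q6}  [seen]
{q0,q1,q3,q4,q5} --a--> {q0,q1,q2,q3,q4,q5,q6}  [seen]
{q0,q1,q3,q4,q5} --b--> {q0,q1,q2,q3,q4,q5,q6}  [seen]
{q0,q1,q2,q3,q4,q5,q6} --a--> {q0,q1,q2,q3,q4,q5,q6}  [seen]
{q0,q1,q2,q3,q4,q5,q6} --b--> {q0,q1,q2,q3,q4,q5,q6}  [seen]
Reachable DFA states: {q0}, {q3,q4}, {q0,q4}, {q0,q1,q3,q4,q5,q6}, {q0,q4,q5,q6}, {q0,q1,q3,q4,q5}, {q0,q1,q2,q3,q4,q5,q6}.
Accepting DFA states (contain an NFA accepting state): {q0}, {q0,q4}, {q0,q1,q3,q4,q5,q6}, {q0,q4,q5,q6}, {q0,q1,q3,q4,q5}, {q0,q1,q2,q3,q4,q5,q6}.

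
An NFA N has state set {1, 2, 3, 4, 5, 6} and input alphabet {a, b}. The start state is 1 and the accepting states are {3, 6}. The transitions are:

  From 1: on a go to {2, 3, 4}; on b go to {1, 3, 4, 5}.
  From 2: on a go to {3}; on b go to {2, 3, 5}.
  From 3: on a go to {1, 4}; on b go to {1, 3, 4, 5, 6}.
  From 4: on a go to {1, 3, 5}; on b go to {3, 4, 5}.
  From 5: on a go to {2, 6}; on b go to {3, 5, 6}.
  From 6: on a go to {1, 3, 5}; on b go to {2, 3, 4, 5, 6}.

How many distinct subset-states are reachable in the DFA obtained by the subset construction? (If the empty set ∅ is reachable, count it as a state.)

Start state of the DFA: {1}.
{1} --a--> {2, 3, 4}  [new]
{1} --b--> {1, 3, 4, 5}  [new]
{2, 3, 4} --a--> {1, 3, 4, 5}  [seen]
{2, 3, 4} --b--> {1, 2, 3, 4, 5, 6}  [new]
{1, 3, 4, 5} --a--> {1, 2, 3, 4, 5, 6}  [seen]
{1, 3, 4, 5} --b--> {1, 3, 4, 5, 6}  [new]
{1, 2, 3, 4, 5, 6} --a--> {1, 2, 3, 4, 5, 6}  [seen]
{1, 2, 3, 4, 5, 6} --b--> {1, 2, 3, 4, 5, 6}  [seen]
{1, 3, 4, 5, 6} --a--> {1, 2, 3, 4, 5, 6}  [seen]
{1, 3, 4, 5, 6} --b--> {1, 2, 3, 4, 5, 6}  [seen]
Reachable DFA states: {1}, {2, 3, 4}, {1, 3, 4, 5}, {1, 2, 3, 4, 5, 6}, {1, 3, 4, 5, 6}.

5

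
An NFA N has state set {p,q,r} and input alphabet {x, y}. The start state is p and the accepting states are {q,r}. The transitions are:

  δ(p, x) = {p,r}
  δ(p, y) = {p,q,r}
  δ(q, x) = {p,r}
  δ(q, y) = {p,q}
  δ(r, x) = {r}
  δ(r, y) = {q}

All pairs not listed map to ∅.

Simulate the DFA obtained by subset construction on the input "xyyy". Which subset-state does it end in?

Start: {p}.
δ(p,x) = {p,r}.
Union: {p,r}.
After x: {p,r}.
δ(p,y) = {p,q,r}; δ(r,y) = {q}.
Union: {p,q,r}.
After y: {p,q,r}.
δ(p,y) = {p,q,r}; δ(q,y) = {p,q}; δ(r,y) = {q}.
Union: {p,q,r}.
After y: {p,q,r}.
δ(p,y) = {p,q,r}; δ(q,y) = {p,q}; δ(r,y) = {q}.
Union: {p,q,r}.
After y: {p,q,r}.

{p,q,r}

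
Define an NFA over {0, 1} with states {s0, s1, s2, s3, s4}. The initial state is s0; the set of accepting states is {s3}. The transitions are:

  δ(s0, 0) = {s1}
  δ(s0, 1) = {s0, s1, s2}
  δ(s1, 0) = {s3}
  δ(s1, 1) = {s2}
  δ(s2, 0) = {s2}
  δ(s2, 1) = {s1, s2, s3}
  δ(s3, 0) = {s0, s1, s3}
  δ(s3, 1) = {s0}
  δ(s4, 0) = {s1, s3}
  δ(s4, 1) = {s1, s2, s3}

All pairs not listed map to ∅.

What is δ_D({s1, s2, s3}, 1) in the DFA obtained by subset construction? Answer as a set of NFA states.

δ(s1,1) = {s2}; δ(s2,1) = {s1, s2, s3}; δ(s3,1) = {s0}.
Union: {s0, s1, s2, s3}.

{s0, s1, s2, s3}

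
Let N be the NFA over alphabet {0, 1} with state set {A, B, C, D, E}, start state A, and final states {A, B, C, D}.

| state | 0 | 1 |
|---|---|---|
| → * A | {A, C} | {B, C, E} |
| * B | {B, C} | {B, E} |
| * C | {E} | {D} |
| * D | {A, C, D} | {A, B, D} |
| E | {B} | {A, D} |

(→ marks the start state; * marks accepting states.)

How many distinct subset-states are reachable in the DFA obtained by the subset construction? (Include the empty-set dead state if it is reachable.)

9

Start state of the DFA: {A}.
{A} --0--> {A, C}  [new]
{A} --1--> {B, C, E}  [new]
{A, C} --0--> {A, C, E}  [new]
{A, C} --1--> {B, C, D, E}  [new]
{B, C, E} --0--> {B, C, E}  [seen]
{B, C, E} --1--> {A, B, D, E}  [new]
{A, C, E} --0--> {A, B, C, E}  [new]
{A, C, E} --1--> {A, B, C, D, E}  [new]
{B, C, D, E} --0--> {A, B, C, D, E}  [seen]
{B, C, D, E} --1--> {A, B, D, E}  [seen]
{A, B, D, E} --0--> {A, B, C, D}  [new]
{A, B, D, E} --1--> {A, B, C, D, E}  [seen]
{A, B, C, E} --0--> {A, B, C, E}  [seen]
{A, B, C, E} --1--> {A, B, C, D, E}  [seen]
{A, B, C, D, E} --0--> {A, B, C, D, E}  [seen]
{A, B, C, D, E} --1--> {A, B, C, D, E}  [seen]
{A, B, C, D} --0--> {A, B, C, D, E}  [seen]
{A, B, C, D} --1--> {A, B, C, D, E}  [seen]
Reachable DFA states: {A}, {A, C}, {B, C, E}, {A, C, E}, {B, C, D, E}, {A, B, D, E}, {A, B, C, E}, {A, B, C, D, E}, {A, B, C, D}.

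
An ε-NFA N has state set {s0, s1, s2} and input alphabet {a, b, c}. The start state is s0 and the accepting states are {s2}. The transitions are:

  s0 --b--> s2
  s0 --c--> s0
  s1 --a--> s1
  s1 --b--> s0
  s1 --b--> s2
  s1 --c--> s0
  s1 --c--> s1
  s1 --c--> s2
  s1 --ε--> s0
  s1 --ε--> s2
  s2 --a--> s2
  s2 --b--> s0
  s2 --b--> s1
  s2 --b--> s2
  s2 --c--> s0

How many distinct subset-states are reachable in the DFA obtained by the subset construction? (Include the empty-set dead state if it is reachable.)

Start state of the DFA: {s0} (ε-closure of the NFA start).
{s0} --a--> ∅  [new]
{s0} --b--> {s2}  [new]
{s0} --c--> {s0}  [seen]
∅ --a--> ∅  [seen]
∅ --b--> ∅  [seen]
∅ --c--> ∅  [seen]
{s2} --a--> {s2}  [seen]
{s2} --b--> {s0, s1, s2}  [new]
{s2} --c--> {s0}  [seen]
{s0, s1, s2} --a--> {s0, s1, s2}  [seen]
{s0, s1, s2} --b--> {s0, s1, s2}  [seen]
{s0, s1, s2} --c--> {s0, s1, s2}  [seen]
Reachable DFA states: {s0}, ∅, {s2}, {s0, s1, s2}.

4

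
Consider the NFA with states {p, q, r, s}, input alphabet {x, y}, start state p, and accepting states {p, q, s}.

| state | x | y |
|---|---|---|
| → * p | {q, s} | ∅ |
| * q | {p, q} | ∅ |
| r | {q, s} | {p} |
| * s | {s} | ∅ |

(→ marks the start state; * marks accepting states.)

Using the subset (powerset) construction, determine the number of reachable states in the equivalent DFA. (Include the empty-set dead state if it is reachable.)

4

Start state of the DFA: {p}.
{p} --x--> {q, s}  [new]
{p} --y--> ∅  [new]
{q, s} --x--> {p, q, s}  [new]
{q, s} --y--> ∅  [seen]
∅ --x--> ∅  [seen]
∅ --y--> ∅  [seen]
{p, q, s} --x--> {p, q, s}  [seen]
{p, q, s} --y--> ∅  [seen]
Reachable DFA states: {p}, {q, s}, ∅, {p, q, s}.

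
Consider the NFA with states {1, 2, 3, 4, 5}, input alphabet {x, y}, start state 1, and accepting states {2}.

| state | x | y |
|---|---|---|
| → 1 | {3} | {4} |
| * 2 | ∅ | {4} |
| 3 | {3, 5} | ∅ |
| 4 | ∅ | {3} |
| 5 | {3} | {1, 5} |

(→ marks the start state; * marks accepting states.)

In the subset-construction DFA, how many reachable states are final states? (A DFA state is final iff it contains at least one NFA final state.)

0

Start state of the DFA: {1}.
{1} --x--> {3}  [new]
{1} --y--> {4}  [new]
{3} --x--> {3, 5}  [new]
{3} --y--> ∅  [new]
{4} --x--> ∅  [seen]
{4} --y--> {3}  [seen]
{3, 5} --x--> {3, 5}  [seen]
{3, 5} --y--> {1, 5}  [new]
∅ --x--> ∅  [seen]
∅ --y--> ∅  [seen]
{1, 5} --x--> {3}  [seen]
{1, 5} --y--> {1, 4, 5}  [new]
{1, 4, 5} --x--> {3}  [seen]
{1, 4, 5} --y--> {1, 3, 4, 5}  [new]
{1, 3, 4, 5} --x--> {3, 5}  [seen]
{1, 3, 4, 5} --y--> {1, 3, 4, 5}  [seen]
Reachable DFA states: {1}, {3}, {4}, {3, 5}, ∅, {1, 5}, {1, 4, 5}, {1, 3, 4, 5}.
Accepting DFA states (contain an NFA accepting state): none.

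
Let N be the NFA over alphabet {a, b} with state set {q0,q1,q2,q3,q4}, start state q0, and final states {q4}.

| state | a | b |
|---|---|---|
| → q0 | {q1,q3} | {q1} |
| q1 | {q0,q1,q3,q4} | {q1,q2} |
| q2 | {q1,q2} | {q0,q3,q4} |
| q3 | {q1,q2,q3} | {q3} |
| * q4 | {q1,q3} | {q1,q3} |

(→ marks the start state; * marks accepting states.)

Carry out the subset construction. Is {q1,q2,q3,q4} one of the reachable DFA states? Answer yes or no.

Start state of the DFA: {q0}.
{q0} --a--> {q1,q3}  [new]
{q0} --b--> {q1}  [new]
{q1,q3} --a--> {q0,q1,q2,q3,q4}  [new]
{q1,q3} --b--> {q1,q2,q3}  [new]
{q1} --a--> {q0,q1,q3,q4}  [new]
{q1} --b--> {q1,q2}  [new]
{q0,q1,q2,q3,q4} --a--> {q0,q1,q2,q3,q4}  [seen]
{q0,q1,q2,q3,q4} --b--> {q0,q1,q2,q3,q4}  [seen]
{q1,q2,q3} --a--> {q0,q1,q2,q3,q4}  [seen]
{q1,q2,q3} --b--> {q0,q1,q2,q3,q4}  [seen]
{q0,q1,q3,q4} --a--> {q0,q1,q2,q3,q4}  [seen]
{q0,q1,q3,q4} --b--> {q1,q2,q3}  [seen]
{q1,q2} --a--> {q0,q1,q2,q3,q4}  [seen]
{q1,q2} --b--> {q0,q1,q2,q3,q4}  [seen]
Reachable DFA states: {q0}, {q1,q3}, {q1}, {q0,q1,q2,q3,q4}, {q1,q2,q3}, {q0,q1,q3,q4}, {q1,q2}.
{q1,q2,q3,q4} is not among them.

no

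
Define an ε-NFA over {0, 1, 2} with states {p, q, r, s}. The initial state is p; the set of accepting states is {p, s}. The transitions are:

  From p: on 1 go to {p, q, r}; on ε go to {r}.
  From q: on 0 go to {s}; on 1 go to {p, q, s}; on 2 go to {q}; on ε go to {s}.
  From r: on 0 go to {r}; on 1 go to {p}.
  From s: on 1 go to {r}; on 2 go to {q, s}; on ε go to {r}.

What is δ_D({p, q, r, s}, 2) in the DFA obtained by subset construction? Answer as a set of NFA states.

δ(p,2) = ∅; δ(q,2) = {q}; δ(r,2) = ∅; δ(s,2) = {q, s}.
Union: {q, s}.
ε-closure gives {q, r, s}.

{q, r, s}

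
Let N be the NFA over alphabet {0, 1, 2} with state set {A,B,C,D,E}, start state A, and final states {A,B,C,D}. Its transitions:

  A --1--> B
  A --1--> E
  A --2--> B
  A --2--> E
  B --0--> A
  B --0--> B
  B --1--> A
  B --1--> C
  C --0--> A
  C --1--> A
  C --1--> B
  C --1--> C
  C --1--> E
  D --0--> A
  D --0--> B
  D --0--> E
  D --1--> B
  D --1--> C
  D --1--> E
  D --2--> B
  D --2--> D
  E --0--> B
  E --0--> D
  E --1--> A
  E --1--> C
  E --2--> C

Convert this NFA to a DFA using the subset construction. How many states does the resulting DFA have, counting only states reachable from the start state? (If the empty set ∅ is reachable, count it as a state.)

14

Start state of the DFA: {A}.
{A} --0--> ∅  [new]
{A} --1--> {B,E}  [new]
{A} --2--> {B,E}  [seen]
∅ --0--> ∅  [seen]
∅ --1--> ∅  [seen]
∅ --2--> ∅  [seen]
{B,E} --0--> {A,B,D}  [new]
{B,E} --1--> {A,C}  [new]
{B,E} --2--> {C}  [new]
{A,B,D} --0--> {A,B,E}  [new]
{A,B,D} --1--> {A,B,C,E}  [new]
{A,B,D} --2--> {B,D,E}  [new]
{A,C} --0--> {A}  [seen]
{A,C} --1--> {A,B,C,E}  [seen]
{A,C} --2--> {B,E}  [seen]
{C} --0--> {A}  [seen]
{C} --1--> {A,B,C,E}  [seen]
{C} --2--> ∅  [seen]
{A,B,E} --0--> {A,B,D}  [seen]
{A,B,E} --1--> {A,B,C,E}  [seen]
{A,B,E} --2--> {B,C,E}  [new]
{A,B,C,E} --0--> {A,B,D}  [seen]
{A,B,C,E} --1--> {A,B,C,E}  [seen]
{A,B,C,E} --2--> {B,C,E}  [seen]
{B,D,E} --0--> {A,B,D,E}  [new]
{B,D,E} --1--> {A,B,C,E}  [seen]
{B,D,E} --2--> {B,C,D}  [new]
{B,C,E} --0--> {A,B,D}  [seen]
{B,C,E} --1--> {A,B,C,E}  [seen]
{B,C,E} --2--> {C}  [seen]
{A,B,D,E} --0--> {A,B,D,E}  [seen]
{A,B,D,E} --1--> {A,B,C,E}  [seen]
{A,B,D,E} --2--> {B,C,D,E}  [new]
{B,C,D} --0--> {A,B,E}  [seen]
{B,C,D} --1--> {A,B,C,E}  [seen]
{B,C,D} --2--> {B,D}  [new]
{B,C,D,E} --0--> {A,B,D,E}  [seen]
{B,C,D,E} --1--> {A,B,C,E}  [seen]
{B,C,D,E} --2--> {B,C,D}  [seen]
{B,D} --0--> {A,B,E}  [seen]
{B,D} --1--> {A,B,C,E}  [seen]
{B,D} --2--> {B,D}  [seen]
Reachable DFA states: {A}, ∅, {B,E}, {A,B,D}, {A,C}, {C}, {A,B,E}, {A,B,C,E}, {B,D,E}, {B,C,E}, {A,B,D,E}, {B,C,D}, {B,C,D,E}, {B,D}.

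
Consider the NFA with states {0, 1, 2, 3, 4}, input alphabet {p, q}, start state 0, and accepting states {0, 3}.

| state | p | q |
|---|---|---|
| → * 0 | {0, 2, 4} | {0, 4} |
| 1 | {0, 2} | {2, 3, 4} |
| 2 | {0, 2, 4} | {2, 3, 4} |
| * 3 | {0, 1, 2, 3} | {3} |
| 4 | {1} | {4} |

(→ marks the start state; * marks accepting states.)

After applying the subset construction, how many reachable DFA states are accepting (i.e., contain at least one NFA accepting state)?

Start state of the DFA: {0}.
{0} --p--> {0, 2, 4}  [new]
{0} --q--> {0, 4}  [new]
{0, 2, 4} --p--> {0, 1, 2, 4}  [new]
{0, 2, 4} --q--> {0, 2, 3, 4}  [new]
{0, 4} --p--> {0, 1, 2, 4}  [seen]
{0, 4} --q--> {0, 4}  [seen]
{0, 1, 2, 4} --p--> {0, 1, 2, 4}  [seen]
{0, 1, 2, 4} --q--> {0, 2, 3, 4}  [seen]
{0, 2, 3, 4} --p--> {0, 1, 2, 3, 4}  [new]
{0, 2, 3, 4} --q--> {0, 2, 3, 4}  [seen]
{0, 1, 2, 3, 4} --p--> {0, 1, 2, 3, 4}  [seen]
{0, 1, 2, 3, 4} --q--> {0, 2, 3, 4}  [seen]
Reachable DFA states: {0}, {0, 2, 4}, {0, 4}, {0, 1, 2, 4}, {0, 2, 3, 4}, {0, 1, 2, 3, 4}.
Accepting DFA states (contain an NFA accepting state): {0}, {0, 2, 4}, {0, 4}, {0, 1, 2, 4}, {0, 2, 3, 4}, {0, 1, 2, 3, 4}.

6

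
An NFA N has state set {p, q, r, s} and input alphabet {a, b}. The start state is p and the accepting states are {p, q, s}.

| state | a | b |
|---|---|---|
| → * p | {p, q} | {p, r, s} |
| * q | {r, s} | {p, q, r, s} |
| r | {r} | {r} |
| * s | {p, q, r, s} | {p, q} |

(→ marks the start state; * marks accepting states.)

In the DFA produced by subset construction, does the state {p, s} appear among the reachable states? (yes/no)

Start state of the DFA: {p}.
{p} --a--> {p, q}  [new]
{p} --b--> {p, r, s}  [new]
{p, q} --a--> {p, q, r, s}  [new]
{p, q} --b--> {p, q, r, s}  [seen]
{p, r, s} --a--> {p, q, r, s}  [seen]
{p, r, s} --b--> {p, q, r, s}  [seen]
{p, q, r, s} --a--> {p, q, r, s}  [seen]
{p, q, r, s} --b--> {p, q, r, s}  [seen]
Reachable DFA states: {p}, {p, q}, {p, r, s}, {p, q, r, s}.
{p, s} is not among them.

no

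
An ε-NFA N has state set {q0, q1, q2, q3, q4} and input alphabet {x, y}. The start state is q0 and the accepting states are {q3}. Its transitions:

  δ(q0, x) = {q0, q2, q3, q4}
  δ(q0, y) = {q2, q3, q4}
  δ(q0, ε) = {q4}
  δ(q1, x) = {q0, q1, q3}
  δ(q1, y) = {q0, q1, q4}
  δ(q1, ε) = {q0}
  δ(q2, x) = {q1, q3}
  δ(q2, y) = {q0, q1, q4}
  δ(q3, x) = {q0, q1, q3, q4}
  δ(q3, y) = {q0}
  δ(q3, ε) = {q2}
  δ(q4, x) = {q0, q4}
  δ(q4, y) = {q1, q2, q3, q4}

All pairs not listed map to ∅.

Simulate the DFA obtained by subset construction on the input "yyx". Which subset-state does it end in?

{q0, q1, q2, q3, q4}

Start: {q0, q4}.
δ(q0,y) = {q2, q3, q4}; δ(q4,y) = {q1, q2, q3, q4}.
Union: {q1, q2, q3, q4}.
ε-closure gives {q0, q1, q2, q3, q4}.
After y: {q0, q1, q2, q3, q4}.
δ(q0,y) = {q2, q3, q4}; δ(q1,y) = {q0, q1, q4}; δ(q2,y) = {q0, q1, q4}; δ(q3,y) = {q0}; δ(q4,y) = {q1, q2, q3, q4}.
Union: {q0, q1, q2, q3, q4}.
After y: {q0, q1, q2, q3, q4}.
δ(q0,x) = {q0, q2, q3, q4}; δ(q1,x) = {q0, q1, q3}; δ(q2,x) = {q1, q3}; δ(q3,x) = {q0, q1, q3, q4}; δ(q4,x) = {q0, q4}.
Union: {q0, q1, q2, q3, q4}.
After x: {q0, q1, q2, q3, q4}.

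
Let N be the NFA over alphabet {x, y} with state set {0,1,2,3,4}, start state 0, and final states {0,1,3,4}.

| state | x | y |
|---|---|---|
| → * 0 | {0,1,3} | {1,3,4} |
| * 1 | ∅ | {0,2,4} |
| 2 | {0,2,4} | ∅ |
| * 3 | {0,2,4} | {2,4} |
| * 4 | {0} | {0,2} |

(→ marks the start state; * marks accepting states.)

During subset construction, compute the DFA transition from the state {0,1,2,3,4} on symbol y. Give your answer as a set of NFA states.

δ(0,y) = {1,3,4}; δ(1,y) = {0,2,4}; δ(2,y) = ∅; δ(3,y) = {2,4}; δ(4,y) = {0,2}.
Union: {0,1,2,3,4}.

{0,1,2,3,4}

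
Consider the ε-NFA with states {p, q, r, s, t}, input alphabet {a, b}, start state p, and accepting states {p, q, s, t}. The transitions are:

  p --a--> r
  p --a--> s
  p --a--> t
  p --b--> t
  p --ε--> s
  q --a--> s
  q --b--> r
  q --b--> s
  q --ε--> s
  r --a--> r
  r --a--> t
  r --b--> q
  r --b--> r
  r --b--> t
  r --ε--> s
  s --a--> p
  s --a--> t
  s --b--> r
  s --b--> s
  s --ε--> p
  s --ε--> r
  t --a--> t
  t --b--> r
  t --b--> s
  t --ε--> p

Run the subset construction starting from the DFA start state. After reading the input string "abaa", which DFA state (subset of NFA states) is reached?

Start: {p, r, s}.
δ(p,a) = {r, s, t}; δ(r,a) = {r, t}; δ(s,a) = {p, t}.
Union: {p, r, s, t}.
After a: {p, r, s, t}.
δ(p,b) = {t}; δ(r,b) = {q, r, t}; δ(s,b) = {r, s}; δ(t,b) = {r, s}.
Union: {q, r, s, t}.
ε-closure gives {p, q, r, s, t}.
After b: {p, q, r, s, t}.
δ(p,a) = {r, s, t}; δ(q,a) = {s}; δ(r,a) = {r, t}; δ(s,a) = {p, t}; δ(t,a) = {t}.
Union: {p, r, s, t}.
After a: {p, r, s, t}.
δ(p,a) = {r, s, t}; δ(r,a) = {r, t}; δ(s,a) = {p, t}; δ(t,a) = {t}.
Union: {p, r, s, t}.
After a: {p, r, s, t}.

{p, r, s, t}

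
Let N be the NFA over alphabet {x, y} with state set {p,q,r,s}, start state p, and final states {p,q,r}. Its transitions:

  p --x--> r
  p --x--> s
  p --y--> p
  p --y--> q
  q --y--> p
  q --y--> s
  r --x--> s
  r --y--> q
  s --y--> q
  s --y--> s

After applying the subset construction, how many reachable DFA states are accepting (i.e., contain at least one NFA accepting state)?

Start state of the DFA: {p}.
{p} --x--> {r,s}  [new]
{p} --y--> {p,q}  [new]
{r,s} --x--> {s}  [new]
{r,s} --y--> {q,s}  [new]
{p,q} --x--> {r,s}  [seen]
{p,q} --y--> {p,q,s}  [new]
{s} --x--> ∅  [new]
{s} --y--> {q,s}  [seen]
{q,s} --x--> ∅  [seen]
{q,s} --y--> {p,q,s}  [seen]
{p,q,s} --x--> {r,s}  [seen]
{p,q,s} --y--> {p,q,s}  [seen]
∅ --x--> ∅  [seen]
∅ --y--> ∅  [seen]
Reachable DFA states: {p}, {r,s}, {p,q}, {s}, {q,s}, {p,q,s}, ∅.
Accepting DFA states (contain an NFA accepting state): {p}, {r,s}, {p,q}, {q,s}, {p,q,s}.

5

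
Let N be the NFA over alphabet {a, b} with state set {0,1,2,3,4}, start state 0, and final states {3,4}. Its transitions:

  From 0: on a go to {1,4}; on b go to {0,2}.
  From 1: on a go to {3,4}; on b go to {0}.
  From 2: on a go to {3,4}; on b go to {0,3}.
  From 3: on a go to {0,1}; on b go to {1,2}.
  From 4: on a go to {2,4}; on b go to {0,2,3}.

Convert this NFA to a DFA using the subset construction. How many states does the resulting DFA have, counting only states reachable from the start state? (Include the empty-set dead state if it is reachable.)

Start state of the DFA: {0}.
{0} --a--> {1,4}  [new]
{0} --b--> {0,2}  [new]
{1,4} --a--> {2,3,4}  [new]
{1,4} --b--> {0,2,3}  [new]
{0,2} --a--> {1,3,4}  [new]
{0,2} --b--> {0,2,3}  [seen]
{2,3,4} --a--> {0,1,2,3,4}  [new]
{2,3,4} --b--> {0,1,2,3}  [new]
{0,2,3} --a--> {0,1,3,4}  [new]
{0,2,3} --b--> {0,1,2,3}  [seen]
{1,3,4} --a--> {0,1,2,3,4}  [seen]
{1,3,4} --b--> {0,1,2,3}  [seen]
{0,1,2,3,4} --a--> {0,1,2,3,4}  [seen]
{0,1,2,3,4} --b--> {0,1,2,3}  [seen]
{0,1,2,3} --a--> {0,1,3,4}  [seen]
{0,1,2,3} --b--> {0,1,2,3}  [seen]
{0,1,3,4} --a--> {0,1,2,3,4}  [seen]
{0,1,3,4} --b--> {0,1,2,3}  [seen]
Reachable DFA states: {0}, {1,4}, {0,2}, {2,3,4}, {0,2,3}, {1,3,4}, {0,1,2,3,4}, {0,1,2,3}, {0,1,3,4}.

9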